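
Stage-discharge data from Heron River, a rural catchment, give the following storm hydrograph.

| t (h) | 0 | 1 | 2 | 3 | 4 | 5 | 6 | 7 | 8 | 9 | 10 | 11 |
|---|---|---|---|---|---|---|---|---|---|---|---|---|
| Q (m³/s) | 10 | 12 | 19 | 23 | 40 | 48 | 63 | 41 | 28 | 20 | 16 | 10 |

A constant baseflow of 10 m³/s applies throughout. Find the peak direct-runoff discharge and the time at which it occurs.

Q_p = 53.0 m³/s at t = 6 h

Subtracting baseflow gives direct-runoff ordinates: 0.0, 2.0, 9.0, 13.0, 30.0, 38.0, 53.0, 31.0, 18.0, 10.0, 6.0, 0.0 m³/s.
The maximum is 53.0 m³/s, occurring at the reading for t = 6 h.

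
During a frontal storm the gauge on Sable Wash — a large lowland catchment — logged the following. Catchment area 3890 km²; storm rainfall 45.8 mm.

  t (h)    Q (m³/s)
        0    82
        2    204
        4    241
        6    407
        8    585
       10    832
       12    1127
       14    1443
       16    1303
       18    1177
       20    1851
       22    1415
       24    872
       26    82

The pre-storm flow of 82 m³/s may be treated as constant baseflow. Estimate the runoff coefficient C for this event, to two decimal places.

C ≈ 0.42

ΣQ_DR = 10470 m³/s; V = ΣQ_DR·Δt = 7.541 × 10^7 m³.
Runoff depth d = V / A = 19.38 mm.
C = d / P = 19.38 / 45.8 = 0.42.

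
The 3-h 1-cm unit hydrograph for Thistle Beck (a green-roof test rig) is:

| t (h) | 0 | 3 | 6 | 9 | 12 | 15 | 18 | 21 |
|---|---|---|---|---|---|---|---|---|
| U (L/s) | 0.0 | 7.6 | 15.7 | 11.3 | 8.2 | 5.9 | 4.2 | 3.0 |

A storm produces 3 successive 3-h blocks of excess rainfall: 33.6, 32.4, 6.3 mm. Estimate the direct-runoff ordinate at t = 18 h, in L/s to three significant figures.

By discrete convolution, Q_j = Σ (P_i / 10 mm) · U_{j−i}.
At t = 18 h (j=6): Q = (33.6/10)·4.2 + (32.4/10)·5.9 + (6.3/10)·8.2 = 38.4 L/s.

Q ≈ 38.4 L/s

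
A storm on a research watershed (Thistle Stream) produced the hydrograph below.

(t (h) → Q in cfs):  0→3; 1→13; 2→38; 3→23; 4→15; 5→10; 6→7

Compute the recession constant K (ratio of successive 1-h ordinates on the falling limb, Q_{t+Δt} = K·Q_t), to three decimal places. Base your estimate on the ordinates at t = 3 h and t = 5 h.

K ≈ 0.659

Using the recession-limb readings at t = 3 h and t = 5 h: Q falls from 23 to 10 cfs over 2 intervals.
K = (Q₂/Q₁)^(1/2) = (10/23)^(1/2) = 0.659.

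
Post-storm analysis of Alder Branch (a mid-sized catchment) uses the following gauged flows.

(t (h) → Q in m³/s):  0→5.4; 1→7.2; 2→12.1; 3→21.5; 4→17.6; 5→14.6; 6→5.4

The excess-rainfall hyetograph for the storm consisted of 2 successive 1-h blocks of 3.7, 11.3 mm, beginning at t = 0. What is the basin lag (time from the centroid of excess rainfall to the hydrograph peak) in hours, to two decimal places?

Centroid of excess rainfall: t_c = Σ P_i·t̄_i / ΣP_i = 1.2533 h (block centres at 0.5, 1.5 h).
Hydrograph peak occurs at t = 3 h, so basin lag t_L = 3 − 1.2533 = 1.75 h.

t_L ≈ 1.75 h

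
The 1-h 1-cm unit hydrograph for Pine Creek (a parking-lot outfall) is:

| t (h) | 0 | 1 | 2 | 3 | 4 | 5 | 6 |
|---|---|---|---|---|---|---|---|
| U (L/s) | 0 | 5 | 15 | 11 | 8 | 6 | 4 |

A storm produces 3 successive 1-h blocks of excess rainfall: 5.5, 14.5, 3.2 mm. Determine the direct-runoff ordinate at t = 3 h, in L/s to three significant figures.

Q ≈ 29.4 L/s

By discrete convolution, Q_j = Σ (P_i / 10 mm) · U_{j−i}.
At t = 3 h (j=3): Q = (5.5/10)·11 + (14.5/10)·15 + (3.2/10)·5 = 29.4 L/s.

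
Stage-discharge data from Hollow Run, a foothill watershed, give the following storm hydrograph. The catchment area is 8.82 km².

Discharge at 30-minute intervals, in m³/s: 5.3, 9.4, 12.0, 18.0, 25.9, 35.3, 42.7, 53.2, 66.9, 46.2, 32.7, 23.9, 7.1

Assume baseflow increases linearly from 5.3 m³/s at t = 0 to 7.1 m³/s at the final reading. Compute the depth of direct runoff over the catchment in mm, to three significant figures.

d ≈ 60.8 mm

Direct runoff: 0.00, 3.95, 6.40, 12.25, 20.00, 29.25, 36.50, 46.85, 60.40, 39.55, 25.90, 16.95, 0.00 m³/s; ΣQ_DR = 298.0 m³/s.
V = ΣQ_DR · Δt = 298.0 × 1800 s = 5.364 × 10^5 m³.
Over A = 8.82 km², depth = V / A = 60.8 mm.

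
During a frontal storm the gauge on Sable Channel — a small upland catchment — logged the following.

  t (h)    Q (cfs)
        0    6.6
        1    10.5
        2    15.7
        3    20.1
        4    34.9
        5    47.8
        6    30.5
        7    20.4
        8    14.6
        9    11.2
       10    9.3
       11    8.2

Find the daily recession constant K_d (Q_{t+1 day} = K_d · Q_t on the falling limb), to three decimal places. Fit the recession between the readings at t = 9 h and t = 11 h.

K_d ≈ 0.024

Between t = 9 h and t = 11 h the flow falls from 11.2 to 8.2 cfs over 2×1 h = 2 h.
Per-interval ratio K = (8.2/11.2)^(1/2) = 0.8557; K_d = K^(24/1) = 0.024.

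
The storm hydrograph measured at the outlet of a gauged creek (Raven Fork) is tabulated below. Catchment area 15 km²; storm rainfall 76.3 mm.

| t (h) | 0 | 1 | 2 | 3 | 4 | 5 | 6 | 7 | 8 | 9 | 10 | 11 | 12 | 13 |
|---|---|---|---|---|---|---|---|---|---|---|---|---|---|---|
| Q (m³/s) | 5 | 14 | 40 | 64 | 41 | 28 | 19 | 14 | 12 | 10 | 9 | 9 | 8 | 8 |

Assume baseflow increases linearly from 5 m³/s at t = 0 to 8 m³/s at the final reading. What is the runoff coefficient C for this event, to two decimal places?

ΣQ_DR = 190.0 m³/s; V = ΣQ_DR·Δt = 6.840 × 10^5 m³.
Runoff depth d = V / A = 45.60 mm.
C = d / P = 45.60 / 76.3 = 0.60.

C ≈ 0.60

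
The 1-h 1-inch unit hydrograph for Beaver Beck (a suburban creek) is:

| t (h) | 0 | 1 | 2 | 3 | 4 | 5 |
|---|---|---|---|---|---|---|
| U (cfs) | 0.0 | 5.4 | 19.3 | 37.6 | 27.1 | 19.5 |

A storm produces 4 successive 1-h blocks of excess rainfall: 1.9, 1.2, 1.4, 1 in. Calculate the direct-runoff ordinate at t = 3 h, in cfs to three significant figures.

By discrete convolution, Q_j = Σ (P_i / 1 in) · U_{j−i}.
At t = 3 h (j=3): Q = (1.9/1)·37.6 + (1.2/1)·19.3 + (1.4/1)·5.4 + (1/1)·0.0 = 102 cfs.

Q ≈ 102 cfs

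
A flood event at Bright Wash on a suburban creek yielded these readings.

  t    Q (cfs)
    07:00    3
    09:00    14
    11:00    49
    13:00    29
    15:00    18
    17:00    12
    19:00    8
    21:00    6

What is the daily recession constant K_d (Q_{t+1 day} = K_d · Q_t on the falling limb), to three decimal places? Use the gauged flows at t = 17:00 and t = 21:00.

Between t = 17:00 and t = 21:00 the flow falls from 12 to 6 cfs over 2×2 h = 4 h.
Per-interval ratio K = (6/12)^(1/2) = 0.7071; K_d = K^(24/2) = 0.016.

K_d ≈ 0.016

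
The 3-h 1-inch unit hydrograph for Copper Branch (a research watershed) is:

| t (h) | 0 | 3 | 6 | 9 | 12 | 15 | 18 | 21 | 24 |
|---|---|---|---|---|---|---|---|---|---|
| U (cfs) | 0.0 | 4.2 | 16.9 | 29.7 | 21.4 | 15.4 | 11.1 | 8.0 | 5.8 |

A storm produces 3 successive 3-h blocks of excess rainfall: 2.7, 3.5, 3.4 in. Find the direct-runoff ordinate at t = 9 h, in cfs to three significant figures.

Q ≈ 154 cfs

By discrete convolution, Q_j = Σ (P_i / 1 in) · U_{j−i}.
At t = 9 h (j=3): Q = (2.7/1)·29.7 + (3.5/1)·16.9 + (3.4/1)·4.2 = 154 cfs.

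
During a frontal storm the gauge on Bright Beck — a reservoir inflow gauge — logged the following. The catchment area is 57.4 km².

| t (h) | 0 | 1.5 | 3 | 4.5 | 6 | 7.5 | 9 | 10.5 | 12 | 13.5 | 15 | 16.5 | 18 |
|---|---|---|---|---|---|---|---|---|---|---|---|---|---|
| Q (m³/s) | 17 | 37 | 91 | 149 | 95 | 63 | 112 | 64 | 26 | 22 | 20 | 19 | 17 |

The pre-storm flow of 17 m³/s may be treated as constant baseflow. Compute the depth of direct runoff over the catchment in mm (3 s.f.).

Direct runoff: 0.0, 20.0, 74.0, 132.0, 78.0, 46.0, 95.0, 47.0, 9.0, 5.0, 3.0, 2.0, 0.0 m³/s; ΣQ_DR = 511.0 m³/s.
V = ΣQ_DR · Δt = 511.0 × 5400 s = 2.759 × 10^6 m³.
Over A = 57.4 km², depth = V / A = 48.1 mm.

d ≈ 48.1 mm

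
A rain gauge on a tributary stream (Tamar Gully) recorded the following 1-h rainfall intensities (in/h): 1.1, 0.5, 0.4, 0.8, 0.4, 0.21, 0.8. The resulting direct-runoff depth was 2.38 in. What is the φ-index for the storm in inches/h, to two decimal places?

Only the 6 blocks with intensity above φ contribute runoff: 1.1, 0.5, 0.4, 0.8, 0.4, 0.8 in/h.
Σ(I−φ)·Δt = d  ⇒  (1.1+0.5+0.4+0.8+0.4+0.8 − 6φ)·1 = 2.38
φ = (4.000 − 2.38/1) / 6 = 0.27 in/h.

φ ≈ 0.27 in/h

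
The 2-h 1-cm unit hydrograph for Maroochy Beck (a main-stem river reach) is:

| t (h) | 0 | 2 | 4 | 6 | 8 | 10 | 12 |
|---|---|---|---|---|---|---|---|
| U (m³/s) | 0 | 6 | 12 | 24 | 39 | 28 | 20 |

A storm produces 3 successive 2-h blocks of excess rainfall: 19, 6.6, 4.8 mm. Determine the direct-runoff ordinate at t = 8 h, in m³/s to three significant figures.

Q ≈ 95.7 m³/s

By discrete convolution, Q_j = Σ (P_i / 10 mm) · U_{j−i}.
At t = 8 h (j=4): Q = (19/10)·39 + (6.6/10)·24 + (4.8/10)·12 = 95.7 m³/s.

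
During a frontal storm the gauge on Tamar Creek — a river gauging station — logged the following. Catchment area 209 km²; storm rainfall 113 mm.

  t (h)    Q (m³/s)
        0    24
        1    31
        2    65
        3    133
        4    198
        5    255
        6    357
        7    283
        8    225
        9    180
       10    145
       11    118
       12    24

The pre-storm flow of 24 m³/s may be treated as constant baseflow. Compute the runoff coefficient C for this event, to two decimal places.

C ≈ 0.26

ΣQ_DR = 1726 m³/s; V = ΣQ_DR·Δt = 6.214 × 10^6 m³.
Runoff depth d = V / A = 29.73 mm.
C = d / P = 29.73 / 113 = 0.26.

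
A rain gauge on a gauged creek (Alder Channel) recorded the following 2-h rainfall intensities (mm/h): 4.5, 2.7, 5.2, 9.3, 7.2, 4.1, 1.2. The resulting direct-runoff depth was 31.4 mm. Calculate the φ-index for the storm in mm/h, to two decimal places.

φ ≈ 2.92 mm/h

Only the 5 blocks with intensity above φ contribute runoff: 4.5, 5.2, 9.3, 7.2, 4.1 mm/h.
Σ(I−φ)·Δt = d  ⇒  (4.5+5.2+9.3+7.2+4.1 − 5φ)·2 = 31.4
φ = (30.30 − 31.4/2) / 5 = 2.92 mm/h.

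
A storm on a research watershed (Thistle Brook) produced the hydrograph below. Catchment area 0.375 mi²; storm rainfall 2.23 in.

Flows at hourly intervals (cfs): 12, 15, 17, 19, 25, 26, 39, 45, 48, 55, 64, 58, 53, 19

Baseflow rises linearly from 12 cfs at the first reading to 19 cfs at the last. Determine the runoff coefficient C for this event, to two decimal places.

ΣQ_DR = 278.0 cfs; V = ΣQ_DR·Δt = 1.001 × 10^6 ft³.
Runoff depth d = V / A = 1.149 in.
C = d / P = 1.149 / 2.23 = 0.52.

C ≈ 0.52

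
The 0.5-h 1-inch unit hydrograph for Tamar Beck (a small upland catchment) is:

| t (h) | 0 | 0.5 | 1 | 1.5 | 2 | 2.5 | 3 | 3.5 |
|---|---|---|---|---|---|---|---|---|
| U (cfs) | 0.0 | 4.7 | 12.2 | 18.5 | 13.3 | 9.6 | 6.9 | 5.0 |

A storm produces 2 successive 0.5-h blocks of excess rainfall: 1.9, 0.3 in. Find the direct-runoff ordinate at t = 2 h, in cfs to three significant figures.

By discrete convolution, Q_j = Σ (P_i / 1 in) · U_{j−i}.
At t = 2 h (j=4): Q = (1.9/1)·13.3 + (0.3/1)·18.5 = 30.8 cfs.

Q ≈ 30.8 cfs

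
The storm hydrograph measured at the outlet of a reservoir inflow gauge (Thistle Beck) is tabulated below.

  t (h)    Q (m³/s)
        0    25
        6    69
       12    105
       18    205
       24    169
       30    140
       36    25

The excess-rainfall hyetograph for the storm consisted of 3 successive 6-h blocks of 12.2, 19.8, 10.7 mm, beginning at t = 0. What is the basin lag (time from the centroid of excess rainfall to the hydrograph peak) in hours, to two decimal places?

t_L ≈ 9.21 h

Centroid of excess rainfall: t_c = Σ P_i·t̄_i / ΣP_i = 8.7892 h (block centres at 3, 9, 15 h).
Hydrograph peak occurs at t = 18 h, so basin lag t_L = 18 − 8.7892 = 9.21 h.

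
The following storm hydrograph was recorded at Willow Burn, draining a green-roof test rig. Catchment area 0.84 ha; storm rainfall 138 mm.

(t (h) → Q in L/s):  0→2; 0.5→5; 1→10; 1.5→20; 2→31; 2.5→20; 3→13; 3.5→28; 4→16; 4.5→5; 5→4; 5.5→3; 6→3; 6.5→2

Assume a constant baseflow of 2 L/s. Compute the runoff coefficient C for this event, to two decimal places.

C ≈ 0.21

ΣQ_DR = 134.0 L/s; V = ΣQ_DR·Δt = 2.412 × 10^5 L.
Runoff depth d = V / A = 28.71 mm.
C = d / P = 28.71 / 138 = 0.21.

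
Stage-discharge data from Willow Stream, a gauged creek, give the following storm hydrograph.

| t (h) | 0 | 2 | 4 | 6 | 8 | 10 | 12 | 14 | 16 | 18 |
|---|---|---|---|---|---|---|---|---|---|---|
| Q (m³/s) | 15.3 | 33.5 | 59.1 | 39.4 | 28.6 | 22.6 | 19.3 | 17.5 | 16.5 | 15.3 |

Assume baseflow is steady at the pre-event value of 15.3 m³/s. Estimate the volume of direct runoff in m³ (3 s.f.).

V ≈ 8.22 × 10^5 m³

Direct-runoff ordinates (Q − Q_b): 0.0, 18.2, 43.8, 24.1, 13.3, 7.3, 4.0, 2.2, 1.2, 0.0 m³/s.
ΣQ_DR = 114.1 m³/s.
With Δt = 2 h = 7200 s, V = ΣQ_DR · Δt = 114.1 × 7200 = 8.22 × 10^5 m³.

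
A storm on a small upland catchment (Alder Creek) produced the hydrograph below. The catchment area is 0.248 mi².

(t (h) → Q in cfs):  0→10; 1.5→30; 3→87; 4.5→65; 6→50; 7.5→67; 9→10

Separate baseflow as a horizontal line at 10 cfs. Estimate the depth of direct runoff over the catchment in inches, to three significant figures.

Direct runoff: 0.0, 20.0, 77.0, 55.0, 40.0, 57.0, 0.0 cfs; ΣQ_DR = 249.0 cfs.
V = ΣQ_DR · Δt = 249.0 × 5400 s = 1.345 × 10^6 ft³.
Over A = 0.248 mi², depth = V / A = 2.33 in.

d ≈ 2.33 in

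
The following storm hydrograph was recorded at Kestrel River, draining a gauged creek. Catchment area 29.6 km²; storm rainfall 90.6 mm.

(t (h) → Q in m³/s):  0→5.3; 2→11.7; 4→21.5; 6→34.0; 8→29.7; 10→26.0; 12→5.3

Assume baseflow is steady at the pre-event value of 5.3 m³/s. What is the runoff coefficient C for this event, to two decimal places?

C ≈ 0.26

ΣQ_DR = 96.40 m³/s; V = ΣQ_DR·Δt = 6.941 × 10^5 m³.
Runoff depth d = V / A = 23.45 mm.
C = d / P = 23.45 / 90.6 = 0.26.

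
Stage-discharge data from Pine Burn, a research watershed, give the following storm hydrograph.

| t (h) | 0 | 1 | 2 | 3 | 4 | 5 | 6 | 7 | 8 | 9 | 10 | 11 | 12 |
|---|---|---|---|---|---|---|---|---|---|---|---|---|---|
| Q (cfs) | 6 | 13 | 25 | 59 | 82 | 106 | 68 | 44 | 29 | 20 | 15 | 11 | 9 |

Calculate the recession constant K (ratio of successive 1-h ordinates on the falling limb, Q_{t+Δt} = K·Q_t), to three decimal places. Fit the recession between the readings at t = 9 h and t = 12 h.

Using the recession-limb readings at t = 9 h and t = 12 h: Q falls from 20 to 9 cfs over 3 intervals.
K = (Q₂/Q₁)^(1/3) = (9/20)^(1/3) = 0.766.

K ≈ 0.766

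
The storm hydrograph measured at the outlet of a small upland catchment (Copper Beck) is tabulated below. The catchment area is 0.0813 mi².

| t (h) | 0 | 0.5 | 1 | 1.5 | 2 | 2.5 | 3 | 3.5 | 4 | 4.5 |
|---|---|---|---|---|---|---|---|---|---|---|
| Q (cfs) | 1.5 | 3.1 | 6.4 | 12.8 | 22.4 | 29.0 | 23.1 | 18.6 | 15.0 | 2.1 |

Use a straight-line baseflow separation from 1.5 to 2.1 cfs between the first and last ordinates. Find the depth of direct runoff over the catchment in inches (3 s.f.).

Direct runoff: 0.00, 1.53, 4.77, 11.10, 20.63, 27.17, 21.20, 16.63, 12.97, 0.00 cfs; ΣQ_DR = 116.0 cfs.
V = ΣQ_DR · Δt = 116.0 × 1800 s = 2.088 × 10^5 ft³.
Over A = 0.0813 mi², depth = V / A = 1.11 in.

d ≈ 1.11 in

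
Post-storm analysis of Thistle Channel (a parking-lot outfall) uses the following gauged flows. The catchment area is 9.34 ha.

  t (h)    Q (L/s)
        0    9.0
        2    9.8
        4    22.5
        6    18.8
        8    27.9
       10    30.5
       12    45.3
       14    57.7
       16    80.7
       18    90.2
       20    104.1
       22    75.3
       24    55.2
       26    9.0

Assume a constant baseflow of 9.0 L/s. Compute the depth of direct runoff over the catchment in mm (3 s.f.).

d ≈ 39.3 mm

Direct runoff: 0.0, 0.8, 13.5, 9.8, 18.9, 21.5, 36.3, 48.7, 71.7, 81.2, 95.1, 66.3, 46.2, 0.0 L/s; ΣQ_DR = 510.0 L/s.
V = ΣQ_DR · Δt = 510.0 × 7200 s = 3.672 × 10^6 L.
Over A = 9.34 ha, depth = V / A = 39.3 mm.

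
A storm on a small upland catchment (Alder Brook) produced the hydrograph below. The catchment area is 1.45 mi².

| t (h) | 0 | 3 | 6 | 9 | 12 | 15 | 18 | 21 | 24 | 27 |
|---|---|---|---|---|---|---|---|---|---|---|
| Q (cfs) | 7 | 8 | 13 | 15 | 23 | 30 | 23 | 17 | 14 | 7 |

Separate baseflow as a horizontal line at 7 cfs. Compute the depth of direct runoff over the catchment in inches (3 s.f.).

Direct runoff: 0.0, 1.0, 6.0, 8.0, 16.0, 23.0, 16.0, 10.0, 7.0, 0.0 cfs; ΣQ_DR = 87.00 cfs.
V = ΣQ_DR · Δt = 87.00 × 10800 s = 9.396 × 10^5 ft³.
Over A = 1.45 mi², depth = V / A = 0.279 in.

d ≈ 0.279 in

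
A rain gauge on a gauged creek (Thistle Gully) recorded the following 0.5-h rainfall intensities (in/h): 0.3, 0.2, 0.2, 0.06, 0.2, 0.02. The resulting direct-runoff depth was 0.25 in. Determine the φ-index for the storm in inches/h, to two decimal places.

Only the 4 blocks with intensity above φ contribute runoff: 0.3, 0.2, 0.2, 0.2 in/h.
Σ(I−φ)·Δt = d  ⇒  (0.3+0.2+0.2+0.2 − 4φ)·0.5 = 0.25
φ = (0.9000 − 0.25/0.5) / 4 = 0.10 in/h.

φ ≈ 0.10 in/h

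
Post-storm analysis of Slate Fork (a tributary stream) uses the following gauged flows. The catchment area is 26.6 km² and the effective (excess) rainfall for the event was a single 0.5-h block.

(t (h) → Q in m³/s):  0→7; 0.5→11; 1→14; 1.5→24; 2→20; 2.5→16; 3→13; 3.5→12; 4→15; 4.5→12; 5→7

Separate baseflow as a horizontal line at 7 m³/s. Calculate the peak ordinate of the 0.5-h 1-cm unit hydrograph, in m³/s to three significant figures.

U_p ≈ 33.9 m³/s

Direct runoff: 0.0, 4.0, 7.0, 17.0, 13.0, 9.0, 6.0, 5.0, 8.0, 5.0, 0.0 m³/s; ΣQ_DR = 74.00 m³/s, peak = 17.0 m³/s.
Runoff depth d = ΣQ_DR·Δt / A = 74.00 × 1800 / (26.6 km²) = 5.008 mm.
The 1-cm UH is the DRH scaled by (10 mm)/d, so U_p = 17.0 × 10/5.008 = 33.9 m³/s.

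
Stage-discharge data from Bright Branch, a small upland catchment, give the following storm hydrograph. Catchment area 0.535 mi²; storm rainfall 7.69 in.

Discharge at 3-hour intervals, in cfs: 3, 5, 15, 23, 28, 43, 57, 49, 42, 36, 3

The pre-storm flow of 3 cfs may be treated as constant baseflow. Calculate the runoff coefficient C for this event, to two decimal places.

C ≈ 0.31

ΣQ_DR = 271.0 cfs; V = ΣQ_DR·Δt = 2.927 × 10^6 ft³.
Runoff depth d = V / A = 2.355 in.
C = d / P = 2.355 / 7.69 = 0.31.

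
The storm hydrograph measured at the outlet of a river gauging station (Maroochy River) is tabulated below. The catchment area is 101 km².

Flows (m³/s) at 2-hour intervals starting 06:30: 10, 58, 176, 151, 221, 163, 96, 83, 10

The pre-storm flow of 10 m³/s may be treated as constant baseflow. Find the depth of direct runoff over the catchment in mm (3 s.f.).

Direct runoff: 0.0, 48.0, 166.0, 141.0, 211.0, 153.0, 86.0, 73.0, 0.0 m³/s; ΣQ_DR = 878.0 m³/s.
V = ΣQ_DR · Δt = 878.0 × 7200 s = 6.322 × 10^6 m³.
Over A = 101 km², depth = V / A = 62.6 mm.

d ≈ 62.6 mm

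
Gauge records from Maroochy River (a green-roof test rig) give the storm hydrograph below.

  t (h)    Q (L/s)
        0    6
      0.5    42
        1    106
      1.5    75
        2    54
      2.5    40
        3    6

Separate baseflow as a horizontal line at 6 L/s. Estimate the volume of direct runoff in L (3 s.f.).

V ≈ 5.17 × 10^5 L

Direct-runoff ordinates (Q − Q_b): 0.0, 36.0, 100.0, 69.0, 48.0, 34.0, 0.0 L/s.
ΣQ_DR = 287.0 L/s.
With Δt = 0.5 h = 1800 s, V = ΣQ_DR · Δt = 287.0 × 1800 = 5.17 × 10^5 L.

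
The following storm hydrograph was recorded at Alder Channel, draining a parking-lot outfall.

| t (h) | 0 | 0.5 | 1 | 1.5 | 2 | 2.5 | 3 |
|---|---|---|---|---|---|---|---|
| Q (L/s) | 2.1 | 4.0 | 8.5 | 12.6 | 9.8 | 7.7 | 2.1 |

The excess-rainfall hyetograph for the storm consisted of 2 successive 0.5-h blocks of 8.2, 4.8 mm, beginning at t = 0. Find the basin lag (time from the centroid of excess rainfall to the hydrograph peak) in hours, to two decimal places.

t_L ≈ 1.07 h

Centroid of excess rainfall: t_c = Σ P_i·t̄_i / ΣP_i = 0.4346 h (block centres at 0.25, 0.75 h).
Hydrograph peak occurs at t = 1.5 h, so basin lag t_L = 1.5 − 0.4346 = 1.07 h.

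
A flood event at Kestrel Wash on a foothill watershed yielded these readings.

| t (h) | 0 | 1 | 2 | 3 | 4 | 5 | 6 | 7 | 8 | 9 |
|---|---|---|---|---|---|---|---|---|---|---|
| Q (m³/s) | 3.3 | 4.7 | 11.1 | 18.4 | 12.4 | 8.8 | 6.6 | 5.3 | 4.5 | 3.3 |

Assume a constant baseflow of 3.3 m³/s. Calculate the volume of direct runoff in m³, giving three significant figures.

Direct-runoff ordinates (Q − Q_b): 0.0, 1.4, 7.8, 15.1, 9.1, 5.5, 3.3, 2.0, 1.2, 0.0 m³/s.
ΣQ_DR = 45.40 m³/s.
With Δt = 1 h = 3600 s, V = ΣQ_DR · Δt = 45.40 × 3600 = 1.63 × 10^5 m³.

V ≈ 1.63 × 10^5 m³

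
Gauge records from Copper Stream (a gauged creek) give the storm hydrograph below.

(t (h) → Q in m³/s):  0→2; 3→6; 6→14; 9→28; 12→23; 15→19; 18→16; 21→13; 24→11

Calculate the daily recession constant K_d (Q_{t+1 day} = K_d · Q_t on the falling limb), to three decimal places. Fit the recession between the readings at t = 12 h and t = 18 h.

K_d ≈ 0.234

Between t = 12 h and t = 18 h the flow falls from 23 to 16 m³/s over 2×3 h = 6 h.
Per-interval ratio K = (16/23)^(1/2) = 0.8341; K_d = K^(24/3) = 0.234.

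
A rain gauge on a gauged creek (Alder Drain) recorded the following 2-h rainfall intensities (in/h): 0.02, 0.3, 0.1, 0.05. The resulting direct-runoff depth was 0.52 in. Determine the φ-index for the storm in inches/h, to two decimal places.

Only the 2 blocks with intensity above φ contribute runoff: 0.3, 0.1 in/h.
Σ(I−φ)·Δt = d  ⇒  (0.3+0.1 − 2φ)·2 = 0.52
φ = (0.4000 − 0.52/2) / 2 = 0.07 in/h.

φ ≈ 0.07 in/h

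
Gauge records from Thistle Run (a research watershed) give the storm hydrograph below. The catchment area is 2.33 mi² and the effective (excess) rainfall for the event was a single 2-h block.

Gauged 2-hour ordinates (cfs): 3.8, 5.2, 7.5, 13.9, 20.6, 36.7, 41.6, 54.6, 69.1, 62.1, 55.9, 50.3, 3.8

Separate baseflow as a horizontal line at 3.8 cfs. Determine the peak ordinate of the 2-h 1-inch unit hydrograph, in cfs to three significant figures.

U_p ≈ 131 cfs

Direct runoff: 0.0, 1.4, 3.7, 10.1, 16.8, 32.9, 37.8, 50.8, 65.3, 58.3, 52.1, 46.5, 0.0 cfs; ΣQ_DR = 375.7 cfs, peak = 65.3 cfs.
Runoff depth d = ΣQ_DR·Δt / A = 375.7 × 7200 / (2.33 mi²) = 0.4997 in.
The 1-inch UH is the DRH scaled by (1 in)/d, so U_p = 65.3 × 1/0.4997 = 131 cfs.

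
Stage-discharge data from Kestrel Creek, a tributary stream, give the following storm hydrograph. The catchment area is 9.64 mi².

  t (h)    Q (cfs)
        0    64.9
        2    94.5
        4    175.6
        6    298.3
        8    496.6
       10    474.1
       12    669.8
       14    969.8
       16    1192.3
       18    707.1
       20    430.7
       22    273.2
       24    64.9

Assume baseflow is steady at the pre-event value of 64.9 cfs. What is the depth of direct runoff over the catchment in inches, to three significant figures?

Direct runoff: 0.0, 29.6, 110.7, 233.4, 431.7, 409.2, 604.9, 904.9, 1127.4, 642.2, 365.8, 208.3, 0.0 cfs; ΣQ_DR = 5068 cfs.
V = ΣQ_DR · Δt = 5068 × 7200 s = 3.649 × 10^7 ft³.
Over A = 9.64 mi², depth = V / A = 1.63 in.

d ≈ 1.63 in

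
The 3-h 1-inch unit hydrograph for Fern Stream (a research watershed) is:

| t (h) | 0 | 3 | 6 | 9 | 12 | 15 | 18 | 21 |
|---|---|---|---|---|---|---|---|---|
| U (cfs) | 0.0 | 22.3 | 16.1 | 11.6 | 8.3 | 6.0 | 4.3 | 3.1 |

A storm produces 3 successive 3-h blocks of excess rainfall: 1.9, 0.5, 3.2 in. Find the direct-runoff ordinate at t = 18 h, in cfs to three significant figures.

Q ≈ 37.7 cfs

By discrete convolution, Q_j = Σ (P_i / 1 in) · U_{j−i}.
At t = 18 h (j=6): Q = (1.9/1)·4.3 + (0.5/1)·6.0 + (3.2/1)·8.3 = 37.7 cfs.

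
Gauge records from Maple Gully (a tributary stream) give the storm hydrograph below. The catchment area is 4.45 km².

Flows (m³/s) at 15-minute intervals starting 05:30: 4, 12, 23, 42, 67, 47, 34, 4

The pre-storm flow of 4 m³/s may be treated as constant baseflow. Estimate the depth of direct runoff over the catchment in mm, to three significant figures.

Direct runoff: 0.0, 8.0, 19.0, 38.0, 63.0, 43.0, 30.0, 0.0 m³/s; ΣQ_DR = 201.0 m³/s.
V = ΣQ_DR · Δt = 201.0 × 900 s = 1.809 × 10^5 m³.
Over A = 4.45 km², depth = V / A = 40.7 mm.

d ≈ 40.7 mm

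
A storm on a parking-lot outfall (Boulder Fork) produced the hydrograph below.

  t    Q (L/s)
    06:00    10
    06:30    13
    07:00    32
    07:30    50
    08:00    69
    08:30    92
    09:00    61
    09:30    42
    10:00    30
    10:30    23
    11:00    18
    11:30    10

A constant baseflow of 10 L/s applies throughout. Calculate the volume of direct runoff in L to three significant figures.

Direct-runoff ordinates (Q − Q_b): 0.0, 3.0, 22.0, 40.0, 59.0, 82.0, 51.0, 32.0, 20.0, 13.0, 8.0, 0.0 L/s.
ΣQ_DR = 330.0 L/s.
With Δt = 0.5 h = 1800 s, V = ΣQ_DR · Δt = 330.0 × 1800 = 5.94 × 10^5 L.

V ≈ 5.94 × 10^5 L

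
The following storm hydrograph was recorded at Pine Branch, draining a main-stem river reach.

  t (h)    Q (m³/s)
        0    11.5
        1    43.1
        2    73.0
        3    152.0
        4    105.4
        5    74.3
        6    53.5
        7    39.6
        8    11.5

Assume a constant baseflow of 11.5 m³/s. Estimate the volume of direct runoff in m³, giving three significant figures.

Direct-runoff ordinates (Q − Q_b): 0.0, 31.6, 61.5, 140.5, 93.9, 62.8, 42.0, 28.1, 0.0 m³/s.
ΣQ_DR = 460.4 m³/s.
With Δt = 1 h = 3600 s, V = ΣQ_DR · Δt = 460.4 × 3600 = 1.66 × 10^6 m³.

V ≈ 1.66 × 10^6 m³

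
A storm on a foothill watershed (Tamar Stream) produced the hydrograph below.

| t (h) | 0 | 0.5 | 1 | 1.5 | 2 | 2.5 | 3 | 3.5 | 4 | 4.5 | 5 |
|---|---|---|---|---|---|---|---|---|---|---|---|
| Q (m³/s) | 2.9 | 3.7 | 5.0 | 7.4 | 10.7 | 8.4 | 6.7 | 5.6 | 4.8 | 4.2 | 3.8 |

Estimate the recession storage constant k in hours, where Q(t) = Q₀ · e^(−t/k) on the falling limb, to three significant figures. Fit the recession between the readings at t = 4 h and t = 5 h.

k ≈ 4.28 h

On the falling limb, Q drops from 4.8 to 3.8 m³/s between t = 4 h and t = 5 h (Δt = 1 h).
k = −Δt / ln(Q₂/Q₁) = −1 / ln(3.8/4.8) = 4.28 h.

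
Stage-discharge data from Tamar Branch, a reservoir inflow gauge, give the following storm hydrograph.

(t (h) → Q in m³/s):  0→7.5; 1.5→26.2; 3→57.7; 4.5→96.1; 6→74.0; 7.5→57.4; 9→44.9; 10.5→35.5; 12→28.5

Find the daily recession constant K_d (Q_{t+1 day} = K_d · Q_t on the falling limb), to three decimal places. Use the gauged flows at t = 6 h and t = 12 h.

Between t = 6 h and t = 12 h the flow falls from 74.0 to 28.5 m³/s over 4×1.5 h = 6 h.
Per-interval ratio K = (28.5/74.0)^(1/4) = 0.7878; K_d = K^(24/1.5) = 0.022.

K_d ≈ 0.022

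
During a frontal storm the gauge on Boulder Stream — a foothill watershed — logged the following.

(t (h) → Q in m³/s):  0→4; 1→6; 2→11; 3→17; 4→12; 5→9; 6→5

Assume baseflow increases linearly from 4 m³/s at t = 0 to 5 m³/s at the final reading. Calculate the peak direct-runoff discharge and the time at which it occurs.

Q_p = 12.50 m³/s at t = 3 h

Subtracting baseflow gives direct-runoff ordinates: 0.00, 1.83, 6.67, 12.50, 7.33, 4.17, 0.00 m³/s.
The maximum is 12.50 m³/s, occurring at the reading for t = 3 h.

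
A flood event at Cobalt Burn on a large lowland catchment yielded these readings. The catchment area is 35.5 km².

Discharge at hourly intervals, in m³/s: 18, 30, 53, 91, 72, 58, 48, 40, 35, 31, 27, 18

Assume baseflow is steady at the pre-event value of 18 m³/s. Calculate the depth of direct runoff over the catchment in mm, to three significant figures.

d ≈ 30.9 mm

Direct runoff: 0.0, 12.0, 35.0, 73.0, 54.0, 40.0, 30.0, 22.0, 17.0, 13.0, 9.0, 0.0 m³/s; ΣQ_DR = 305.0 m³/s.
V = ΣQ_DR · Δt = 305.0 × 3600 s = 1.098 × 10^6 m³.
Over A = 35.5 km², depth = V / A = 30.9 mm.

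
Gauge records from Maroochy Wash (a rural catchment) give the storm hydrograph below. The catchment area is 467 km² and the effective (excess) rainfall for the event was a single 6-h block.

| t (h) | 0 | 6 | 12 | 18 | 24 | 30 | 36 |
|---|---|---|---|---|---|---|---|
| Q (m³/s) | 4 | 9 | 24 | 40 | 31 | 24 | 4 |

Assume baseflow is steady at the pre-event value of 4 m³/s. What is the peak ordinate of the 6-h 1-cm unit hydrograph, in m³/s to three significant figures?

Direct runoff: 0.0, 5.0, 20.0, 36.0, 27.0, 20.0, 0.0 m³/s; ΣQ_DR = 108.0 m³/s, peak = 36.0 m³/s.
Runoff depth d = ΣQ_DR·Δt / A = 108.0 × 21600 / (467 km²) = 4.995 mm.
The 1-cm UH is the DRH scaled by (10 mm)/d, so U_p = 36.0 × 10/4.995 = 72.1 m³/s.

U_p ≈ 72.1 m³/s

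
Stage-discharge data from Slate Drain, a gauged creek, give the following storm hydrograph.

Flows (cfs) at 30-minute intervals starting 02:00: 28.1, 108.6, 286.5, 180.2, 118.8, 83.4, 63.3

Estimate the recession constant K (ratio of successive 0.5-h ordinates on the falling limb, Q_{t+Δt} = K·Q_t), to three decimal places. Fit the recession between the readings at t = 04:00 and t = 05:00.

K ≈ 0.730

Using the recession-limb readings at t = 04:00 and t = 05:00: Q falls from 118.8 to 63.3 cfs over 2 intervals.
K = (Q₂/Q₁)^(1/2) = (63.3/118.8)^(1/2) = 0.730.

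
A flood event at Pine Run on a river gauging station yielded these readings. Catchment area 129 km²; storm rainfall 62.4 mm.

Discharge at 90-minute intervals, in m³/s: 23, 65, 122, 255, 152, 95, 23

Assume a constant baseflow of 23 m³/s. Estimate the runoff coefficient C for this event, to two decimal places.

ΣQ_DR = 574.0 m³/s; V = ΣQ_DR·Δt = 3.100 × 10^6 m³.
Runoff depth d = V / A = 24.03 mm.
C = d / P = 24.03 / 62.4 = 0.39.

C ≈ 0.39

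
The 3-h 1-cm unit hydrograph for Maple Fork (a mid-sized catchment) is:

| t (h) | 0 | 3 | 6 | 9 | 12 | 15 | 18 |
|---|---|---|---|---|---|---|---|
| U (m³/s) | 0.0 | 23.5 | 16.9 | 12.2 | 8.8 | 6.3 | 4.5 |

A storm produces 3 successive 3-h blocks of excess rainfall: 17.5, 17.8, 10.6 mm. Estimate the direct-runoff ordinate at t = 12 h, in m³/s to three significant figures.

By discrete convolution, Q_j = Σ (P_i / 10 mm) · U_{j−i}.
At t = 12 h (j=4): Q = (17.5/10)·8.8 + (17.8/10)·12.2 + (10.6/10)·16.9 = 55.0 m³/s.

Q ≈ 55.0 m³/s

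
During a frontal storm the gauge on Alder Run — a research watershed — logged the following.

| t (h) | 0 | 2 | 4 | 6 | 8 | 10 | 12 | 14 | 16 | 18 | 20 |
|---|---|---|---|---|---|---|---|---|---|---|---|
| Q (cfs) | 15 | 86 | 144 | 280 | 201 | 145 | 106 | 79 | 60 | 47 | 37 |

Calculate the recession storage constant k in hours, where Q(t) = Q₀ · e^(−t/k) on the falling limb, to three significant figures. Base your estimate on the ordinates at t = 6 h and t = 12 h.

k ≈ 6.18 h

On the falling limb, Q drops from 280 to 106 cfs between t = 6 h and t = 12 h (Δt = 6 h).
k = −Δt / ln(Q₂/Q₁) = −6 / ln(106/280) = 6.18 h.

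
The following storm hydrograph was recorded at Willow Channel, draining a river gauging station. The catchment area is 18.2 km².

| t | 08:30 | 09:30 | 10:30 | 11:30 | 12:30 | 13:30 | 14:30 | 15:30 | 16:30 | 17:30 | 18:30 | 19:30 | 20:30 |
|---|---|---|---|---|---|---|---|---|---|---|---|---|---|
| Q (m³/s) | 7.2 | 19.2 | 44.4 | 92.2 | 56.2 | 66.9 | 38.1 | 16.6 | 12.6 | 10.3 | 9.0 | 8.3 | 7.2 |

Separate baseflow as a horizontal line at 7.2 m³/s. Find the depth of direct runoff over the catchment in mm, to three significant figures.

Direct runoff: 0.0, 12.0, 37.2, 85.0, 49.0, 59.7, 30.9, 9.4, 5.4, 3.1, 1.8, 1.1, 0.0 m³/s; ΣQ_DR = 294.6 m³/s.
V = ΣQ_DR · Δt = 294.6 × 3600 s = 1.061 × 10^6 m³.
Over A = 18.2 km², depth = V / A = 58.3 mm.

d ≈ 58.3 mm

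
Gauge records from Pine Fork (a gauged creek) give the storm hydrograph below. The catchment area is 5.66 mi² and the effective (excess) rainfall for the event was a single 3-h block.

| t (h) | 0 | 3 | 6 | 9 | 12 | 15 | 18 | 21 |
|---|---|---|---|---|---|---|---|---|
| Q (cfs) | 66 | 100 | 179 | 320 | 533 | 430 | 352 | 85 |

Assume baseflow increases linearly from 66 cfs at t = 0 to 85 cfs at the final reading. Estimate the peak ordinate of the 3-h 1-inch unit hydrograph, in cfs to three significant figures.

U_p ≈ 380 cfs

Direct runoff: 0.00, 31.29, 107.57, 245.86, 456.14, 350.43, 269.71, 0.00 cfs; ΣQ_DR = 1461 cfs, peak = 456.14 cfs.
Runoff depth d = ΣQ_DR·Δt / A = 1461 × 10800 / (5.66 mi²) = 1.200 in.
The 1-inch UH is the DRH scaled by (1 in)/d, so U_p = 456.14 × 1/1.200 = 380 cfs.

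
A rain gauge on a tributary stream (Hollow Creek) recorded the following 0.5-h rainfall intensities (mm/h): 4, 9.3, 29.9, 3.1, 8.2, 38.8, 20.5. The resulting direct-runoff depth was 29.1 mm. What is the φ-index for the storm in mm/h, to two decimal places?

Only the 3 blocks with intensity above φ contribute runoff: 29.9, 38.8, 20.5 mm/h.
Σ(I−φ)·Δt = d  ⇒  (29.9+38.8+20.5 − 3φ)·0.5 = 29.1
φ = (89.20 − 29.1/0.5) / 3 = 10.33 mm/h.

φ ≈ 10.33 mm/h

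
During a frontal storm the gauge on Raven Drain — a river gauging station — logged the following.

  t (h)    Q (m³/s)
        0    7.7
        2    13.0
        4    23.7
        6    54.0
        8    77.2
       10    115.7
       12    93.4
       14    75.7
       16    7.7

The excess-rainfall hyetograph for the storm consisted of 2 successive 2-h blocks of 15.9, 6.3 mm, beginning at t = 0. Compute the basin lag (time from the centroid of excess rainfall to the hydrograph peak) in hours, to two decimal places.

t_L ≈ 8.43 h

Centroid of excess rainfall: t_c = Σ P_i·t̄_i / ΣP_i = 1.5676 h (block centres at 1, 3 h).
Hydrograph peak occurs at t = 10 h, so basin lag t_L = 10 − 1.5676 = 8.43 h.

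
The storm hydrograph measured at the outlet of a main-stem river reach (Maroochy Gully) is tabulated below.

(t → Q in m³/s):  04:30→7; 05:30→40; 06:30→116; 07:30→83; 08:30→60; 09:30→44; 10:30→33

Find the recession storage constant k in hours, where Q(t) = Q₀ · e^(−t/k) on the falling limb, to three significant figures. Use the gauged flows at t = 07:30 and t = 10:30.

k ≈ 3.25 h

On the falling limb, Q drops from 83 to 33 m³/s between t = 07:30 and t = 10:30 (Δt = 3 h).
k = −Δt / ln(Q₂/Q₁) = −3 / ln(33/83) = 3.25 h.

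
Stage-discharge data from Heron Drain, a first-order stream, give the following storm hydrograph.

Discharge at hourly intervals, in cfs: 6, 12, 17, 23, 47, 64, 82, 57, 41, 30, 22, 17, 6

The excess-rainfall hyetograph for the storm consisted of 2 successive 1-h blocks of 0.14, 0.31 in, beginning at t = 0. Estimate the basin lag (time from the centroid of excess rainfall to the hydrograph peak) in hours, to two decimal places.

Centroid of excess rainfall: t_c = Σ P_i·t̄_i / ΣP_i = 1.1889 h (block centres at 0.5, 1.5 h).
Hydrograph peak occurs at t = 6 h, so basin lag t_L = 6 − 1.1889 = 4.81 h.

t_L ≈ 4.81 h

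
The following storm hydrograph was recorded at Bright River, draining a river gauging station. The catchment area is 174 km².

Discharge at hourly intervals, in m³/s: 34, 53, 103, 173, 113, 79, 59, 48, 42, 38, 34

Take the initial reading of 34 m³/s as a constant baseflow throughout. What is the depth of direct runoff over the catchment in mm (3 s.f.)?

d ≈ 8.32 mm

Direct runoff: 0.0, 19.0, 69.0, 139.0, 79.0, 45.0, 25.0, 14.0, 8.0, 4.0, 0.0 m³/s; ΣQ_DR = 402.0 m³/s.
V = ΣQ_DR · Δt = 402.0 × 3600 s = 1.447 × 10^6 m³.
Over A = 174 km², depth = V / A = 8.32 mm.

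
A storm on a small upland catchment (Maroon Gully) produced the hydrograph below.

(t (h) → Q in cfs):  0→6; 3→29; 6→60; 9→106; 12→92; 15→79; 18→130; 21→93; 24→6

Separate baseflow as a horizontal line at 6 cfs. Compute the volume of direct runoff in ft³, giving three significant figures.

Direct-runoff ordinates (Q − Q_b): 0.0, 23.0, 54.0, 100.0, 86.0, 73.0, 124.0, 87.0, 0.0 cfs.
ΣQ_DR = 547.0 cfs.
With Δt = 3 h = 10800 s, V = ΣQ_DR · Δt = 547.0 × 10800 = 5.91 × 10^6 ft³.

V ≈ 5.91 × 10^6 ft³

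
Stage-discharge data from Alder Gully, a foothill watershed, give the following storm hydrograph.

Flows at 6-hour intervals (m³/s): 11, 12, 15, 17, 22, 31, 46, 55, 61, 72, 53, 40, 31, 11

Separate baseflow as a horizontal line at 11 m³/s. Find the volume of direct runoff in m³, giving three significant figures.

V ≈ 6.98 × 10^6 m³

Direct-runoff ordinates (Q − Q_b): 0.0, 1.0, 4.0, 6.0, 11.0, 20.0, 35.0, 44.0, 50.0, 61.0, 42.0, 29.0, 20.0, 0.0 m³/s.
ΣQ_DR = 323.0 m³/s.
With Δt = 6 h = 21600 s, V = ΣQ_DR · Δt = 323.0 × 21600 = 6.98 × 10^6 m³.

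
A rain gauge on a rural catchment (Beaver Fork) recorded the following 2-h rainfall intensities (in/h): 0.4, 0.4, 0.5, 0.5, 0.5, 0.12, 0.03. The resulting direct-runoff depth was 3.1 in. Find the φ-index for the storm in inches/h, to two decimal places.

φ ≈ 0.15 in/h

Only the 5 blocks with intensity above φ contribute runoff: 0.4, 0.4, 0.5, 0.5, 0.5 in/h.
Σ(I−φ)·Δt = d  ⇒  (0.4+0.4+0.5+0.5+0.5 − 5φ)·2 = 3.1
φ = (2.300 − 3.1/2) / 5 = 0.15 in/h.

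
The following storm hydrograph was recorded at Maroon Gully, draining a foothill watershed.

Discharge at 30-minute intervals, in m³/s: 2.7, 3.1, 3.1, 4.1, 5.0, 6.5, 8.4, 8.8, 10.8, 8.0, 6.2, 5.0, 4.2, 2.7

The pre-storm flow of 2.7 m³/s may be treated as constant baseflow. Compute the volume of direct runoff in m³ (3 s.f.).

V ≈ 73400 m³

Direct-runoff ordinates (Q − Q_b): 0.0, 0.4, 0.4, 1.4, 2.3, 3.8, 5.7, 6.1, 8.1, 5.3, 3.5, 2.3, 1.5, 0.0 m³/s.
ΣQ_DR = 40.80 m³/s.
With Δt = 0.5 h = 1800 s, V = ΣQ_DR · Δt = 40.80 × 1800 = 73400 m³.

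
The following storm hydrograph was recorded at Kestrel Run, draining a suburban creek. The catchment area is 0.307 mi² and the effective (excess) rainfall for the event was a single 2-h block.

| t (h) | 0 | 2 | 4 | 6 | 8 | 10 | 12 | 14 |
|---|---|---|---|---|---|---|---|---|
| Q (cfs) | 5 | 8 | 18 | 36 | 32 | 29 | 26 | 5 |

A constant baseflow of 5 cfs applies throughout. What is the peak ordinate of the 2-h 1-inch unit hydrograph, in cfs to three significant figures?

U_p ≈ 25.8 cfs

Direct runoff: 0.0, 3.0, 13.0, 31.0, 27.0, 24.0, 21.0, 0.0 cfs; ΣQ_DR = 119.0 cfs, peak = 31.0 cfs.
Runoff depth d = ΣQ_DR·Δt / A = 119.0 × 7200 / (0.307 mi²) = 1.201 in.
The 1-inch UH is the DRH scaled by (1 in)/d, so U_p = 31.0 × 1/1.201 = 25.8 cfs.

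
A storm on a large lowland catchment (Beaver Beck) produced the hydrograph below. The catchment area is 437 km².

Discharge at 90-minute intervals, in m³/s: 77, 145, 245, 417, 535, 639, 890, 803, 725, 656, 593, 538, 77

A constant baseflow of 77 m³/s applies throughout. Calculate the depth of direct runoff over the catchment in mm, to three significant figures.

d ≈ 66.0 mm

Direct runoff: 0.0, 68.0, 168.0, 340.0, 458.0, 562.0, 813.0, 726.0, 648.0, 579.0, 516.0, 461.0, 0.0 m³/s; ΣQ_DR = 5339 m³/s.
V = ΣQ_DR · Δt = 5339 × 5400 s = 2.883 × 10^7 m³.
Over A = 437 km², depth = V / A = 66.0 mm.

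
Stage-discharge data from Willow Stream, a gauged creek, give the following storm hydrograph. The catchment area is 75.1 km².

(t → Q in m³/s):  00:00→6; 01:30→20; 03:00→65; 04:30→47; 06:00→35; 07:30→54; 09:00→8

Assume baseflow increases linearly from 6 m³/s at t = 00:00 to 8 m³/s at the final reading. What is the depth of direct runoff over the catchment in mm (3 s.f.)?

d ≈ 13.4 mm

Direct runoff: 0.00, 13.67, 58.33, 40.00, 27.67, 46.33, 0.00 m³/s; ΣQ_DR = 186.0 m³/s.
V = ΣQ_DR · Δt = 186.0 × 5400 s = 1.004 × 10^6 m³.
Over A = 75.1 km², depth = V / A = 13.4 mm.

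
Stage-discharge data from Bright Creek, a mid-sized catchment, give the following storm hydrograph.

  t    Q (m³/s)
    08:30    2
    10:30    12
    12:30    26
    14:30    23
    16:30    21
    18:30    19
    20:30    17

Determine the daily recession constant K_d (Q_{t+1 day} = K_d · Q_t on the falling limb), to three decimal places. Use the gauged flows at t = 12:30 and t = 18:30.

Between t = 12:30 and t = 18:30 the flow falls from 26 to 19 m³/s over 3×2 h = 6 h.
Per-interval ratio K = (19/26)^(1/3) = 0.9007; K_d = K^(24/2) = 0.285.

K_d ≈ 0.285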